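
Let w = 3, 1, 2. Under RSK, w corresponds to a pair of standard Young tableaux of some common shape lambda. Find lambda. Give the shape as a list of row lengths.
Row-insert each entry into an empty tableau.

After inserting 3: P = [[3]].
After inserting 1: P = [[1], [3]].
After inserting 2: P = [[1, 2], [3]].

The final insertion tableau P = [[1, 2], [3]] has shape [2, 1].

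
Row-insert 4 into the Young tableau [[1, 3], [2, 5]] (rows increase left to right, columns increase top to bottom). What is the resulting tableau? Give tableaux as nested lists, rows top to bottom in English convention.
4 is larger than every entry of row 1, so it is appended to row 1. The new tableau is [[1, 3, 4], [2, 5]].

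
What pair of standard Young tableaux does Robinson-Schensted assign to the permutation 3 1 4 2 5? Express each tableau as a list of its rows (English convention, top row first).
P = [[1, 2, 5], [3, 4]], Q = [[1, 3, 5], [2, 4]]

Insert each entry of the permutation into P by Schensted row insertion, recording in Q the position of each new cell.

Insert 3: appended to row 1. P = [[3]].
Insert 1: 1 bumps 3 from row 1; 3 starts row 2. P = [[1], [3]].
Insert 4: appended to row 1. P = [[1, 4], [3]].
Insert 2: 2 bumps 4 from row 1; 4 appends to row 2. P = [[1, 2], [3, 4]].
Insert 5: appended to row 1. P = [[1, 2, 5], [3, 4]].

So P = [[1, 2, 5], [3, 4]], Q = [[1, 3, 5], [2, 4]].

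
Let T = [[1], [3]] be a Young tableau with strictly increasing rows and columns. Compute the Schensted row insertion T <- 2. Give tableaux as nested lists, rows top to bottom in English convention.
2 is larger than every entry of row 1, so it is appended to row 1. The new tableau is [[1, 2], [3]].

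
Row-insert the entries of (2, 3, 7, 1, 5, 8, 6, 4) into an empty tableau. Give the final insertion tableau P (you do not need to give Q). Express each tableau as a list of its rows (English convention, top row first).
Insert 2: appended to row 1. P = [[2]].
Insert 3: appended to row 1. P = [[2, 3]].
Insert 7: appended to row 1. P = [[2, 3, 7]].
Insert 1: 1 bumps 2 from row 1; 2 starts row 2. P = [[1, 3, 7], [2]].
Insert 5: 5 bumps 7 from row 1; 7 appends to row 2. P = [[1, 3, 5], [2, 7]].
Insert 8: appended to row 1. P = [[1, 3, 5, 8], [2, 7]].
Insert 6: 6 bumps 8 from row 1; 8 appends to row 2. P = [[1, 3, 5, 6], [2, 7, 8]].
Insert 4: 4 bumps 5 from row 1; 5 bumps 7 from row 2; 7 starts row 3. P = [[1, 3, 4, 6], [2, 5, 8], [7]].

So P = [[1, 3, 4, 6], [2, 5, 8], [7]].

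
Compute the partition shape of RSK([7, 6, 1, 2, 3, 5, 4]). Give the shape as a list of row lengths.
[4, 1, 1, 1]

Row-insert each entry into an empty tableau.

After inserting 7: P = [[7]].
After inserting 6: P = [[6], [7]].
After inserting 1: P = [[1], [6], [7]].
After inserting 2: P = [[1, 2], [6], [7]].
After inserting 3: P = [[1, 2, 3], [6], [7]].
After inserting 5: P = [[1, 2, 3, 5], [6], [7]].
After inserting 4: P = [[1, 2, 3, 4], [5], [6], [7]].

The final insertion tableau P = [[1, 2, 3, 4], [5], [6], [7]] has shape [4, 1, 1, 1].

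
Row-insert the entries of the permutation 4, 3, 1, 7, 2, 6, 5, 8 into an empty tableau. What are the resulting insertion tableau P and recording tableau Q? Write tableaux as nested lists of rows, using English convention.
P = [[1, 2, 5, 8], [3, 6], [4, 7]], Q = [[1, 4, 6, 8], [2, 5], [3, 7]]

Insert each entry of the permutation into P by Schensted row insertion, recording in Q the position of each new cell.

Insert 4: appended to row 1. P = [[4]], Q = [[1]].
Insert 3: 3 bumps 4 from row 1; 4 starts row 2. P = [[3], [4]], Q = [[1], [2]].
Insert 1: 1 bumps 3 from row 1; 3 bumps 4 from row 2; 4 starts row 3. P = [[1], [3], [4]], Q = [[1], [2], [3]].
Insert 7: appended to row 1. P = [[1, 7], [3], [4]], Q = [[1, 4], [2], [3]].
Insert 2: 2 bumps 7 from row 1; 7 appends to row 2. P = [[1, 2], [3, 7], [4]], Q = [[1, 4], [2, 5], [3]].
Insert 6: appended to row 1. P = [[1, 2, 6], [3, 7], [4]], Q = [[1, 4, 6], [2, 5], [3]].
Insert 5: 5 bumps 6 from row 1; 6 bumps 7 from row 2; 7 appends to row 3. P = [[1, 2, 5], [3, 6], [4, 7]], Q = [[1, 4, 6], [2, 5], [3, 7]].
Insert 8: appended to row 1. P = [[1, 2, 5, 8], [3, 6], [4, 7]], Q = [[1, 4, 6, 8], [2, 5], [3, 7]].

So P = [[1, 2, 5, 8], [3, 6], [4, 7]], Q = [[1, 4, 6, 8], [2, 5], [3, 7]].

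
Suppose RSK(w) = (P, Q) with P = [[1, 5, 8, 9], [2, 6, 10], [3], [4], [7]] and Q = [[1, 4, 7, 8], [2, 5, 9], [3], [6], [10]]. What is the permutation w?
Reverse RSK: for i = n, n-1, ..., 1, locate i in Q, remove the corresponding corner cell from P, and reverse-bump its entry up through P; the value ejected from row 1 is w(i).

So w = 7 4 3 6 5 2 8 10 9 1.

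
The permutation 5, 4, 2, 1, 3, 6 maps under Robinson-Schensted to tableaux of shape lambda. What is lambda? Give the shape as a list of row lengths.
[3, 1, 1, 1]

Row-insert each entry into an empty tableau.

After inserting 5: P = [[5]].
After inserting 4: P = [[4], [5]].
After inserting 2: P = [[2], [4], [5]].
After inserting 1: P = [[1], [2], [4], [5]].
After inserting 3: P = [[1, 3], [2], [4], [5]].
After inserting 6: P = [[1, 3, 6], [2], [4], [5]].

The final insertion tableau P = [[1, 3, 6], [2], [4], [5]] has shape [3, 1, 1, 1].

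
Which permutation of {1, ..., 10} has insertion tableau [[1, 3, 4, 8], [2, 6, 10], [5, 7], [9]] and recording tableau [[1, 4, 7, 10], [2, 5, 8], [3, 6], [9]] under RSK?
5 2 1 9 7 3 10 6 4 8

Reverse the RSK construction: for i from n down to 1, find the cell of Q containing i, remove the entry at that cell from P, and reverse-bump it up through P; the value ejected from row 1 is w(i).

Step i=10: Q has 10 at row 1, column 4; remove that cell from P, ejecting 8. So w(10) = 8. P is now [[1, 3, 4], [2, 6, 10], [5, 7], [9]].
Step i=9: Q has 9 at row 4, column 1; remove 9 from row 4 of P and reverse-bump: 9 enters row 3 and ejects 7; 7 enters row 2 and ejects 6; 6 enters row 1 and ejects 4. So w(9) = 4. P is now [[1, 3, 6], [2, 7, 10], [5, 9]].
Step i=8: Q has 8 at row 2, column 3; remove 10 from row 2 of P and reverse-bump: 10 enters row 1 and ejects 6. So w(8) = 6. P is now [[1, 3, 10], [2, 7], [5, 9]].
Step i=7: Q has 7 at row 1, column 3; remove that cell from P, ejecting 10. So w(7) = 10. P is now [[1, 3], [2, 7], [5, 9]].
Step i=6: Q has 6 at row 3, column 2; remove 9 from row 3 of P and reverse-bump: 9 enters row 2 and ejects 7; 7 enters row 1 and ejects 3. So w(6) = 3. P is now [[1, 7], [2, 9], [5]].
Step i=5: Q has 5 at row 2, column 2; remove 9 from row 2 of P and reverse-bump: 9 enters row 1 and ejects 7. So w(5) = 7. P is now [[1, 9], [2], [5]].
Step i=4: Q has 4 at row 1, column 2; remove that cell from P, ejecting 9. So w(4) = 9. P is now [[1], [2], [5]].
Step i=3: Q has 3 at row 3, column 1; remove 5 from row 3 of P and reverse-bump: 5 enters row 2 and ejects 2; 2 enters row 1 and ejects 1. So w(3) = 1. P is now [[2], [5]].
Step i=2: Q has 2 at row 2, column 1; remove 5 from row 2 of P and reverse-bump: 5 enters row 1 and ejects 2. So w(2) = 2. P is now [[5]].
Step i=1: Q has 1 at row 1, column 1; remove that cell from P, ejecting 5. So w(1) = 5. P is now [].

So w = 5 2 1 9 7 3 10 6 4 8.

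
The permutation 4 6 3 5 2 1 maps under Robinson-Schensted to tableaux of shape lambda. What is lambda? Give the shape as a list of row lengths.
Row-insert each entry into an empty tableau.

After inserting 4: P = [[4]].
After inserting 6: P = [[4, 6]].
After inserting 3: P = [[3, 6], [4]].
After inserting 5: P = [[3, 5], [4, 6]].
After inserting 2: P = [[2, 5], [3, 6], [4]].
After inserting 1: P = [[1, 5], [2, 6], [3], [4]].

The final insertion tableau P = [[1, 5], [2, 6], [3], [4]] has shape [2, 2, 1, 1].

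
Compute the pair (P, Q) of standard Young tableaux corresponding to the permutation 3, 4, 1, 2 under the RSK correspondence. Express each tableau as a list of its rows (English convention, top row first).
Insert each entry of the permutation into P by Schensted row insertion, recording in Q the position of each new cell.

Insert 3: appended to row 1. P = [[3]], Q = [[1]].
Insert 4: appended to row 1. P = [[3, 4]], Q = [[1, 2]].
Insert 1: 1 bumps 3 from row 1; 3 starts row 2. P = [[1, 4], [3]], Q = [[1, 2], [3]].
Insert 2: 2 bumps 4 from row 1; 4 appends to row 2. P = [[1, 2], [3, 4]], Q = [[1, 2], [3, 4]].

So P = [[1, 2], [3, 4]], Q = [[1, 2], [3, 4]].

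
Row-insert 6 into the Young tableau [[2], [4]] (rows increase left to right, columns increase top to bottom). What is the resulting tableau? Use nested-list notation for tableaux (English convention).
[[2, 6], [4]]

6 is larger than every entry of row 1, so it is appended to row 1. The new tableau is [[2, 6], [4]].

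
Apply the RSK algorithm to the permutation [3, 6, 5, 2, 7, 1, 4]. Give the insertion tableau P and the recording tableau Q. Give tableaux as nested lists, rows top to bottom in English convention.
Insert each entry of the permutation into P by Schensted row insertion, recording in Q the position of each new cell.

Insert 3: appended to row 1. P = [[3]].
Insert 6: appended to row 1. P = [[3, 6]].
Insert 5: 5 bumps 6 from row 1; 6 starts row 2. P = [[3, 5], [6]].
Insert 2: 2 bumps 3 from row 1; 3 bumps 6 from row 2; 6 starts row 3. P = [[2, 5], [3], [6]].
Insert 7: appended to row 1. P = [[2, 5, 7], [3], [6]].
Insert 1: 1 bumps 2 from row 1; 2 bumps 3 from row 2; 3 bumps 6 from row 3; 6 starts row 4. P = [[1, 5, 7], [2], [3], [6]].
Insert 4: 4 bumps 5 from row 1; 5 appends to row 2. P = [[1, 4, 7], [2, 5], [3], [6]].

So P = [[1, 4, 7], [2, 5], [3], [6]], Q = [[1, 2, 5], [3, 7], [4], [6]].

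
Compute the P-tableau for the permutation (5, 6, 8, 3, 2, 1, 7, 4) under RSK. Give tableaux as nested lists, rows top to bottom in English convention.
After inserting 5: P = [[5]].
After inserting 6: P = [[5, 6]].
After inserting 8: P = [[5, 6, 8]].
After inserting 3: P = [[3, 6, 8], [5]].
After inserting 2: P = [[2, 6, 8], [3], [5]].
After inserting 1: P = [[1, 6, 8], [2], [3], [5]].
After inserting 7: P = [[1, 6, 7], [2, 8], [3], [5]].
After inserting 4: P = [[1, 4, 7], [2, 6], [3, 8], [5]].

So P = [[1, 4, 7], [2, 6], [3, 8], [5]].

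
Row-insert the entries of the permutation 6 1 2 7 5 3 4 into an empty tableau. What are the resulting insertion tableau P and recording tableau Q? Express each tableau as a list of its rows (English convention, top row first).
Insert each entry of the permutation into P by Schensted row insertion, recording in Q the position of each new cell.

Insert 6: appended to row 1. P = [[6]].
Insert 1: 1 bumps 6 from row 1; 6 starts row 2. P = [[1], [6]].
Insert 2: appended to row 1. P = [[1, 2], [6]].
Insert 7: appended to row 1. P = [[1, 2, 7], [6]].
Insert 5: 5 bumps 7 from row 1; 7 appends to row 2. P = [[1, 2, 5], [6, 7]].
Insert 3: 3 bumps 5 from row 1; 5 bumps 6 from row 2; 6 starts row 3. P = [[1, 2, 3], [5, 7], [6]].
Insert 4: appended to row 1. P = [[1, 2, 3, 4], [5, 7], [6]].

So P = [[1, 2, 3, 4], [5, 7], [6]], Q = [[1, 3, 4, 7], [2, 5], [6]].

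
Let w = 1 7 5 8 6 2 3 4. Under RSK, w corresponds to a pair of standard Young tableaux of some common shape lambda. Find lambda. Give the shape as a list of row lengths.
Row-insert each entry into an empty tableau.

After inserting 1: P = [[1]].
After inserting 7: P = [[1, 7]].
After inserting 5: P = [[1, 5], [7]].
After inserting 8: P = [[1, 5, 8], [7]].
After inserting 6: P = [[1, 5, 6], [7, 8]].
After inserting 2: P = [[1, 2, 6], [5, 8], [7]].
After inserting 3: P = [[1, 2, 3], [5, 6], [7, 8]].
After inserting 4: P = [[1, 2, 3, 4], [5, 6], [7, 8]].

The final insertion tableau P = [[1, 2, 3, 4], [5, 6], [7, 8]] has shape [4, 2, 2].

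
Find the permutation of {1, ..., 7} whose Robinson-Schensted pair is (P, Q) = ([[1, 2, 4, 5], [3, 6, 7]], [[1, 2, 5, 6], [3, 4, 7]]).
Reverse the RSK construction: for i from n down to 1, find the cell of Q containing i, remove the entry at that cell from P, and reverse-bump it up through P; the value ejected from row 1 is w(i).

Step i=7: Q has 7 at row 2, column 3; remove 7 from row 2 of P and reverse-bump: 7 enters row 1 and ejects 5. So w(7) = 5. P is now [[1, 2, 4, 7], [3, 6]].
Step i=6: Q has 6 at row 1, column 4; remove that cell from P, ejecting 7. So w(6) = 7. P is now [[1, 2, 4], [3, 6]].
Step i=5: Q has 5 at row 1, column 3; remove that cell from P, ejecting 4. So w(5) = 4. P is now [[1, 2], [3, 6]].
Step i=4: Q has 4 at row 2, column 2; remove 6 from row 2 of P and reverse-bump: 6 enters row 1 and ejects 2. So w(4) = 2. P is now [[1, 6], [3]].
Step i=3: Q has 3 at row 2, column 1; remove 3 from row 2 of P and reverse-bump: 3 enters row 1 and ejects 1. So w(3) = 1. P is now [[3, 6]].
Step i=2: Q has 2 at row 1, column 2; remove that cell from P, ejecting 6. So w(2) = 6. P is now [[3]].
Step i=1: Q has 1 at row 1, column 1; remove that cell from P, ejecting 3. So w(1) = 3. P is now [].

So w = 3 6 1 2 4 7 5.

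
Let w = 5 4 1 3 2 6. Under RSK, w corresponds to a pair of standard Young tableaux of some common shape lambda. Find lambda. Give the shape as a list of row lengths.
Row-insert each entry into an empty tableau.

After inserting 5: P = [[5]].
After inserting 4: P = [[4], [5]].
After inserting 1: P = [[1], [4], [5]].
After inserting 3: P = [[1, 3], [4], [5]].
After inserting 2: P = [[1, 2], [3], [4], [5]].
After inserting 6: P = [[1, 2, 6], [3], [4], [5]].

The final insertion tableau P = [[1, 2, 6], [3], [4], [5]] has shape [3, 1, 1, 1].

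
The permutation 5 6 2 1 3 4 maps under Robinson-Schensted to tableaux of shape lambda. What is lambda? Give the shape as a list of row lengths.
[3, 2, 1]

Row-insert each entry into an empty tableau.

After inserting 5: P = [[5]].
After inserting 6: P = [[5, 6]].
After inserting 2: P = [[2, 6], [5]].
After inserting 1: P = [[1, 6], [2], [5]].
After inserting 3: P = [[1, 3], [2, 6], [5]].
After inserting 4: P = [[1, 3, 4], [2, 6], [5]].

The final insertion tableau P = [[1, 3, 4], [2, 6], [5]] has shape [3, 2, 1].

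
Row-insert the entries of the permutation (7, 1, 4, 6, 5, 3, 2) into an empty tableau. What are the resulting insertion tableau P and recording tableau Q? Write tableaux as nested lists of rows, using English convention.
P = [[1, 2, 5], [3], [4], [6], [7]], Q = [[1, 3, 4], [2], [5], [6], [7]]

Insert each entry of the permutation into P by Schensted row insertion, recording in Q the position of each new cell.

Insert 7: appended to row 1. P = [[7]].
Insert 1: 1 bumps 7 from row 1; 7 starts row 2. P = [[1], [7]].
Insert 4: appended to row 1. P = [[1, 4], [7]].
Insert 6: appended to row 1. P = [[1, 4, 6], [7]].
Insert 5: 5 bumps 6 from row 1; 6 bumps 7 from row 2; 7 starts row 3. P = [[1, 4, 5], [6], [7]].
Insert 3: 3 bumps 4 from row 1; 4 bumps 6 from row 2; 6 bumps 7 from row 3; 7 starts row 4. P = [[1, 3, 5], [4], [6], [7]].
Insert 2: 2 bumps 3 from row 1; 3 bumps 4 from row 2; 4 bumps 6 from row 3; 6 bumps 7 from row 4; 7 starts row 5. P = [[1, 2, 5], [3], [4], [6], [7]].

So P = [[1, 2, 5], [3], [4], [6], [7]], Q = [[1, 3, 4], [2], [5], [6], [7]].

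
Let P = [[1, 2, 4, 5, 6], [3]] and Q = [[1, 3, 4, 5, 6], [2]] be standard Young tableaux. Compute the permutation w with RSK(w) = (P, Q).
Reverse the RSK construction: for i from n down to 1, find the cell of Q containing i, remove the entry at that cell from P, and reverse-bump it up through P; the value ejected from row 1 is w(i).

Step i=6: Q has 6 at row 1, column 5; remove that cell from P, ejecting 6. So w(6) = 6. P is now [[1, 2, 4, 5], [3]].
Step i=5: Q has 5 at row 1, column 4; remove that cell from P, ejecting 5. So w(5) = 5. P is now [[1, 2, 4], [3]].
Step i=4: Q has 4 at row 1, column 3; remove that cell from P, ejecting 4. So w(4) = 4. P is now [[1, 2], [3]].
Step i=3: Q has 3 at row 1, column 2; remove that cell from P, ejecting 2. So w(3) = 2. P is now [[1], [3]].
Step i=2: Q has 2 at row 2, column 1; remove 3 from row 2 of P and reverse-bump: 3 enters row 1 and ejects 1. So w(2) = 1. P is now [[3]].
Step i=1: Q has 1 at row 1, column 1; remove that cell from P, ejecting 3. So w(1) = 3. P is now [].

So w = 3 1 2 4 5 6.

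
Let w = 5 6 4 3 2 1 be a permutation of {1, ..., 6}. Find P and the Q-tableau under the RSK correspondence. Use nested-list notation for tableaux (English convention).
P = [[1, 6], [2], [3], [4], [5]], Q = [[1, 2], [3], [4], [5], [6]]

Insert each entry of the permutation into P by Schensted row insertion, recording in Q the position of each new cell.

Insert 5: appended to row 1. P = [[5]], Q = [[1]].
Insert 6: appended to row 1. P = [[5, 6]], Q = [[1, 2]].
Insert 4: 4 bumps 5 from row 1; 5 starts row 2. P = [[4, 6], [5]], Q = [[1, 2], [3]].
Insert 3: 3 bumps 4 from row 1; 4 bumps 5 from row 2; 5 starts row 3. P = [[3, 6], [4], [5]], Q = [[1, 2], [3], [4]].
Insert 2: 2 bumps 3 from row 1; 3 bumps 4 from row 2; 4 bumps 5 from row 3; 5 starts row 4. P = [[2, 6], [3], [4], [5]], Q = [[1, 2], [3], [4], [5]].
Insert 1: 1 bumps 2 from row 1; 2 bumps 3 from row 2; 3 bumps 4 from row 3; 4 bumps 5 from row 4; 5 starts row 5. P = [[1, 6], [2], [3], [4], [5]], Q = [[1, 2], [3], [4], [5], [6]].

So P = [[1, 6], [2], [3], [4], [5]], Q = [[1, 2], [3], [4], [5], [6]].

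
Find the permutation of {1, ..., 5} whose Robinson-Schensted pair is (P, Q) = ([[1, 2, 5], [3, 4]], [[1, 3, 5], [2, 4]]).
Reverse the RSK construction: for i from n down to 1, find the cell of Q containing i, remove the entry at that cell from P, and reverse-bump it up through P; the value ejected from row 1 is w(i).

Step i=5: Q has 5 at row 1, column 3; remove that cell from P, ejecting 5. So w(5) = 5. P is now [[1, 2], [3, 4]].
Step i=4: Q has 4 at row 2, column 2; remove 4 from row 2 of P and reverse-bump: 4 enters row 1 and ejects 2. So w(4) = 2. P is now [[1, 4], [3]].
Step i=3: Q has 3 at row 1, column 2; remove that cell from P, ejecting 4. So w(3) = 4. P is now [[1], [3]].
Step i=2: Q has 2 at row 2, column 1; remove 3 from row 2 of P and reverse-bump: 3 enters row 1 and ejects 1. So w(2) = 1. P is now [[3]].
Step i=1: Q has 1 at row 1, column 1; remove that cell from P, ejecting 3. So w(1) = 3. P is now [].

So w = 3 1 4 2 5.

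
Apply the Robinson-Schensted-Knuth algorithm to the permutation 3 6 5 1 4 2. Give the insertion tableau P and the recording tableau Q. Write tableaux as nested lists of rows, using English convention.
P = [[1, 2], [3, 4], [5], [6]], Q = [[1, 2], [3, 5], [4], [6]]

Insert each entry of the permutation into P by Schensted row insertion, recording in Q the position of each new cell.

Insert 3: appended to row 1. P = [[3]].
Insert 6: appended to row 1. P = [[3, 6]].
Insert 5: 5 bumps 6 from row 1; 6 starts row 2. P = [[3, 5], [6]].
Insert 1: 1 bumps 3 from row 1; 3 bumps 6 from row 2; 6 starts row 3. P = [[1, 5], [3], [6]].
Insert 4: 4 bumps 5 from row 1; 5 appends to row 2. P = [[1, 4], [3, 5], [6]].
Insert 2: 2 bumps 4 from row 1; 4 bumps 5 from row 2; 5 bumps 6 from row 3; 6 starts row 4. P = [[1, 2], [3, 4], [5], [6]].

So P = [[1, 2], [3, 4], [5], [6]], Q = [[1, 2], [3, 5], [4], [6]].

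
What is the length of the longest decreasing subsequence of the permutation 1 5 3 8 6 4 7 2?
4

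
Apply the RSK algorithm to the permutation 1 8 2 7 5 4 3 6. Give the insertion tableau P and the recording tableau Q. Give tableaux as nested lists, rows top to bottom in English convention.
Insert each entry of the permutation into P by Schensted row insertion, recording in Q the position of each new cell.

Insert 1: appended to row 1. P = [[1]], Q = [[1]].
Insert 8: appended to row 1. P = [[1, 8]], Q = [[1, 2]].
Insert 2: 2 bumps 8 from row 1; 8 starts row 2. P = [[1, 2], [8]], Q = [[1, 2], [3]].
Insert 7: appended to row 1. P = [[1, 2, 7], [8]], Q = [[1, 2, 4], [3]].
Insert 5: 5 bumps 7 from row 1; 7 bumps 8 from row 2; 8 starts row 3. P = [[1, 2, 5], [7], [8]], Q = [[1, 2, 4], [3], [5]].
Insert 4: 4 bumps 5 from row 1; 5 bumps 7 from row 2; 7 bumps 8 from row 3; 8 starts row 4. P = [[1, 2, 4], [5], [7], [8]], Q = [[1, 2, 4], [3], [5], [6]].
Insert 3: 3 bumps 4 from row 1; 4 bumps 5 from row 2; 5 bumps 7 from row 3; 7 bumps 8 from row 4; 8 starts row 5. P = [[1, 2, 3], [4], [5], [7], [8]], Q = [[1, 2, 4], [3], [5], [6], [7]].
Insert 6: appended to row 1. P = [[1, 2, 3, 6], [4], [5], [7], [8]], Q = [[1, 2, 4, 8], [3], [5], [6], [7]].

So P = [[1, 2, 3, 6], [4], [5], [7], [8]], Q = [[1, 2, 4, 8], [3], [5], [6], [7]].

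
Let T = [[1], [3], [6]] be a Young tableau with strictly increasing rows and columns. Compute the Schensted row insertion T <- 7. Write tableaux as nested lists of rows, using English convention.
7 is larger than every entry of row 1, so it is appended to row 1. The new tableau is [[1, 7], [3], [6]].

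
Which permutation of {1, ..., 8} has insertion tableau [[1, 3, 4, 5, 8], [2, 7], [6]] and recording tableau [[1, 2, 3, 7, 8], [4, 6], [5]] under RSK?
2 6 7 3 1 4 5 8

Reverse RSK: for i = n, n-1, ..., 1, locate i in Q, remove the corresponding corner cell from P, and reverse-bump its entry up through P; the value ejected from row 1 is w(i).

So w = 2 6 7 3 1 4 5 8.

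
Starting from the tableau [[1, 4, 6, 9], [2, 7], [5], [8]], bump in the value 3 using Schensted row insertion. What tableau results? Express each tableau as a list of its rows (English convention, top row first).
[[1, 3, 6, 9], [2, 4], [5, 7], [8]]

In row 1, 3 replaces 4 (the leftmost entry greater than 3); 4 is bumped to row 2. In row 2, 4 replaces 7 (the leftmost entry greater than 4); 7 is bumped to row 3. 7 is appended to row 3. The new tableau is [[1, 3, 6, 9], [2, 4], [5, 7], [8]].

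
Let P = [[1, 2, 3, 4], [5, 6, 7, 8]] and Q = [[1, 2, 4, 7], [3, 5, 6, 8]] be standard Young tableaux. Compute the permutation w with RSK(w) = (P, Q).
5 6 1 7 2 3 8 4

Reverse the RSK construction: for i from n down to 1, find the cell of Q containing i, remove the entry at that cell from P, and reverse-bump it up through P; the value ejected from row 1 is w(i).

Step i=8: Q has 8 at row 2, column 4; remove 8 from row 2 of P and reverse-bump: 8 enters row 1 and ejects 4. So w(8) = 4. P is now [[1, 2, 3, 8], [5, 6, 7]].
Step i=7: Q has 7 at row 1, column 4; remove that cell from P, ejecting 8. So w(7) = 8. P is now [[1, 2, 3], [5, 6, 7]].
Step i=6: Q has 6 at row 2, column 3; remove 7 from row 2 of P and reverse-bump: 7 enters row 1 and ejects 3. So w(6) = 3. P is now [[1, 2, 7], [5, 6]].
Step i=5: Q has 5 at row 2, column 2; remove 6 from row 2 of P and reverse-bump: 6 enters row 1 and ejects 2. So w(5) = 2. P is now [[1, 6, 7], [5]].
Step i=4: Q has 4 at row 1, column 3; remove that cell from P, ejecting 7. So w(4) = 7. P is now [[1, 6], [5]].
Step i=3: Q has 3 at row 2, column 1; remove 5 from row 2 of P and reverse-bump: 5 enters row 1 and ejects 1. So w(3) = 1. P is now [[5, 6]].
Step i=2: Q has 2 at row 1, column 2; remove that cell from P, ejecting 6. So w(2) = 6. P is now [[5]].
Step i=1: Q has 1 at row 1, column 1; remove that cell from P, ejecting 5. So w(1) = 5. P is now [].

So w = 5 6 1 7 2 3 8 4.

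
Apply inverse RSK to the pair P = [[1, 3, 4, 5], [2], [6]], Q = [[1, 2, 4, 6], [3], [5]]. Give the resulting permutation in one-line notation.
2 6 3 4 1 5

Reverse the RSK construction: for i from n down to 1, find the cell of Q containing i, remove the entry at that cell from P, and reverse-bump it up through P; the value ejected from row 1 is w(i).

Step i=6: Q has 6 at row 1, column 4; remove that cell from P, ejecting 5. So w(6) = 5. P is now [[1, 3, 4], [2], [6]].
Step i=5: Q has 5 at row 3, column 1; remove 6 from row 3 of P and reverse-bump: 6 enters row 2 and ejects 2; 2 enters row 1 and ejects 1. So w(5) = 1. P is now [[2, 3, 4], [6]].
Step i=4: Q has 4 at row 1, column 3; remove that cell from P, ejecting 4. So w(4) = 4. P is now [[2, 3], [6]].
Step i=3: Q has 3 at row 2, column 1; remove 6 from row 2 of P and reverse-bump: 6 enters row 1 and ejects 3. So w(3) = 3. P is now [[2, 6]].
Step i=2: Q has 2 at row 1, column 2; remove that cell from P, ejecting 6. So w(2) = 6. P is now [[2]].
Step i=1: Q has 1 at row 1, column 1; remove that cell from P, ejecting 2. So w(1) = 2. P is now [].

So w = 2 6 3 4 1 5.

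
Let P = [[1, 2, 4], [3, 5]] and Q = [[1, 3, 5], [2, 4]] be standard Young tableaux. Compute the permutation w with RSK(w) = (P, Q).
3 1 5 2 4

Reverse the RSK construction: for i from n down to 1, find the cell of Q containing i, remove the entry at that cell from P, and reverse-bump it up through P; the value ejected from row 1 is w(i).

Step i=5: Q has 5 at row 1, column 3; remove that cell from P, ejecting 4. So w(5) = 4. P is now [[1, 2], [3, 5]].
Step i=4: Q has 4 at row 2, column 2; remove 5 from row 2 of P and reverse-bump: 5 enters row 1 and ejects 2. So w(4) = 2. P is now [[1, 5], [3]].
Step i=3: Q has 3 at row 1, column 2; remove that cell from P, ejecting 5. So w(3) = 5. P is now [[1], [3]].
Step i=2: Q has 2 at row 2, column 1; remove 3 from row 2 of P and reverse-bump: 3 enters row 1 and ejects 1. So w(2) = 1. P is now [[3]].
Step i=1: Q has 1 at row 1, column 1; remove that cell from P, ejecting 3. So w(1) = 3. P is now [].

So w = 3 1 5 2 4.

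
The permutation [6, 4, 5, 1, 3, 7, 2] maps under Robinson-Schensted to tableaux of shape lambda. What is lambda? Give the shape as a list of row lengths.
Row-insert each entry into an empty tableau.

After inserting 6: P = [[6]].
After inserting 4: P = [[4], [6]].
After inserting 5: P = [[4, 5], [6]].
After inserting 1: P = [[1, 5], [4], [6]].
After inserting 3: P = [[1, 3], [4, 5], [6]].
After inserting 7: P = [[1, 3, 7], [4, 5], [6]].
After inserting 2: P = [[1, 2, 7], [3, 5], [4], [6]].

The final insertion tableau P = [[1, 2, 7], [3, 5], [4], [6]] has shape [3, 2, 1, 1].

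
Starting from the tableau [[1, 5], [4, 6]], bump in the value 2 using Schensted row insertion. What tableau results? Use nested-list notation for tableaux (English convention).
[[1, 2], [4, 5], [6]]

In row 1, 2 replaces 5 (the leftmost entry greater than 2); 5 is bumped to row 2. In row 2, 5 replaces 6 (the leftmost entry greater than 5); 6 is bumped to row 3. 6 starts a new row 3. The new tableau is [[1, 2], [4, 5], [6]].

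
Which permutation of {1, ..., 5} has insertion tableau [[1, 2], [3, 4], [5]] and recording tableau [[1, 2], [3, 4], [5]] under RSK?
Reverse the RSK construction: for i from n down to 1, find the cell of Q containing i, remove the entry at that cell from P, and reverse-bump it up through P; the value ejected from row 1 is w(i).

Step i=5: Q has 5 at row 3, column 1; remove 5 from row 3 of P and reverse-bump: 5 enters row 2 and ejects 4; 4 enters row 1 and ejects 2. So w(5) = 2. P is now [[1, 4], [3, 5]].
Step i=4: Q has 4 at row 2, column 2; remove 5 from row 2 of P and reverse-bump: 5 enters row 1 and ejects 4. So w(4) = 4. P is now [[1, 5], [3]].
Step i=3: Q has 3 at row 2, column 1; remove 3 from row 2 of P and reverse-bump: 3 enters row 1 and ejects 1. So w(3) = 1. P is now [[3, 5]].
Step i=2: Q has 2 at row 1, column 2; remove that cell from P, ejecting 5. So w(2) = 5. P is now [[3]].
Step i=1: Q has 1 at row 1, column 1; remove that cell from P, ejecting 3. So w(1) = 3. P is now [].

So w = 3 5 1 4 2.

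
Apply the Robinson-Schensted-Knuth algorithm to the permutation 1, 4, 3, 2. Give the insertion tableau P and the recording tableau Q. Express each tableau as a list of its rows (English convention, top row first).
P = [[1, 2], [3], [4]], Q = [[1, 2], [3], [4]]

Insert each entry of the permutation into P by Schensted row insertion, recording in Q the position of each new cell.

Insert 1: appended to row 1. P = [[1]].
Insert 4: appended to row 1. P = [[1, 4]].
Insert 3: 3 bumps 4 from row 1; 4 starts row 2. P = [[1, 3], [4]].
Insert 2: 2 bumps 3 from row 1; 3 bumps 4 from row 2; 4 starts row 3. P = [[1, 2], [3], [4]].

So P = [[1, 2], [3], [4]], Q = [[1, 2], [3], [4]].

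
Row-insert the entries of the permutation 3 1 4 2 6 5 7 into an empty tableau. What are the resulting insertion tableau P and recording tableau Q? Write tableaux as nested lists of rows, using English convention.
P = [[1, 2, 5, 7], [3, 4, 6]], Q = [[1, 3, 5, 7], [2, 4, 6]]

Insert each entry of the permutation into P by Schensted row insertion, recording in Q the position of each new cell.

Insert 3: appended to row 1. P = [[3]], Q = [[1]].
Insert 1: 1 bumps 3 from row 1; 3 starts row 2. P = [[1], [3]], Q = [[1], [2]].
Insert 4: appended to row 1. P = [[1, 4], [3]], Q = [[1, 3], [2]].
Insert 2: 2 bumps 4 from row 1; 4 appends to row 2. P = [[1, 2], [3, 4]], Q = [[1, 3], [2, 4]].
Insert 6: appended to row 1. P = [[1, 2, 6], [3, 4]], Q = [[1, 3, 5], [2, 4]].
Insert 5: 5 bumps 6 from row 1; 6 appends to row 2. P = [[1, 2, 5], [3, 4, 6]], Q = [[1, 3, 5], [2, 4, 6]].
Insert 7: appended to row 1. P = [[1, 2, 5, 7], [3, 4, 6]], Q = [[1, 3, 5, 7], [2, 4, 6]].

So P = [[1, 2, 5, 7], [3, 4, 6]], Q = [[1, 3, 5, 7], [2, 4, 6]].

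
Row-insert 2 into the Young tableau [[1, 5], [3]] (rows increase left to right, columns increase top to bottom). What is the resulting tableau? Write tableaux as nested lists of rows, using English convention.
In row 1, 2 replaces 5 (the leftmost entry greater than 2); 5 is bumped to row 2. 5 is appended to row 2. The new tableau is [[1, 2], [3, 5]].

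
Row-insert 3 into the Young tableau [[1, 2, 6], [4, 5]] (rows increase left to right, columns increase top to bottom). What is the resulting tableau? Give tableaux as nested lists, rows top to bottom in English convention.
In row 1, 3 replaces 6 (the leftmost entry greater than 3); 6 is bumped to row 2. 6 is appended to row 2. The new tableau is [[1, 2, 3], [4, 5, 6]].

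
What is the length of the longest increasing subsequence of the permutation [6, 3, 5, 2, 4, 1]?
2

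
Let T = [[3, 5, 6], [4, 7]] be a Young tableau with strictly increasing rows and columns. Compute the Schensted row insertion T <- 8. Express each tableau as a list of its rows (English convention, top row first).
8 is larger than every entry of row 1, so it is appended to row 1. The new tableau is [[3, 5, 6, 8], [4, 7]].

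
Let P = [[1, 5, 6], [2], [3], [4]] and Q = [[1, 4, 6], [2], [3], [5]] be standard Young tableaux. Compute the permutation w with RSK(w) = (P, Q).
Reverse the RSK construction: for i from n down to 1, find the cell of Q containing i, remove the entry at that cell from P, and reverse-bump it up through P; the value ejected from row 1 is w(i).

Step i=6: Q has 6 at row 1, column 3; remove that cell from P, ejecting 6. So w(6) = 6. P is now [[1, 5], [2], [3], [4]].
Step i=5: Q has 5 at row 4, column 1; remove 4 from row 4 of P and reverse-bump: 4 enters row 3 and ejects 3; 3 enters row 2 and ejects 2; 2 enters row 1 and ejects 1. So w(5) = 1. P is now [[2, 5], [3], [4]].
Step i=4: Q has 4 at row 1, column 2; remove that cell from P, ejecting 5. So w(4) = 5. P is now [[2], [3], [4]].
Step i=3: Q has 3 at row 3, column 1; remove 4 from row 3 of P and reverse-bump: 4 enters row 2 and ejects 3; 3 enters row 1 and ejects 2. So w(3) = 2. P is now [[3], [4]].
Step i=2: Q has 2 at row 2, column 1; remove 4 from row 2 of P and reverse-bump: 4 enters row 1 and ejects 3. So w(2) = 3. P is now [[4]].
Step i=1: Q has 1 at row 1, column 1; remove that cell from P, ejecting 4. So w(1) = 4. P is now [].

So w = 4 3 2 5 1 6.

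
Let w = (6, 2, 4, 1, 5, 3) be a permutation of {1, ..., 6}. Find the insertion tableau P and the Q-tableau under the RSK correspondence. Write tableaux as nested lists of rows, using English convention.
P = [[1, 3, 5], [2, 4], [6]], Q = [[1, 3, 5], [2, 6], [4]]

Insert each entry of the permutation into P by Schensted row insertion, recording in Q the position of each new cell.

After inserting 6: P = [[6]].
After inserting 2: P = [[2], [6]].
After inserting 4: P = [[2, 4], [6]].
After inserting 1: P = [[1, 4], [2], [6]].
After inserting 5: P = [[1, 4, 5], [2], [6]].
After inserting 3: P = [[1, 3, 5], [2, 4], [6]].

So P = [[1, 3, 5], [2, 4], [6]], Q = [[1, 3, 5], [2, 6], [4]].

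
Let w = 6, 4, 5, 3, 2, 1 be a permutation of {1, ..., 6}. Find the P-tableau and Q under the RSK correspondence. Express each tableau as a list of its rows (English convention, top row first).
Insert each entry of the permutation into P by Schensted row insertion, recording in Q the position of each new cell.

Insert 6: appended to row 1. P = [[6]], Q = [[1]].
Insert 4: 4 bumps 6 from row 1; 6 starts row 2. P = [[4], [6]], Q = [[1], [2]].
Insert 5: appended to row 1. P = [[4, 5], [6]], Q = [[1, 3], [2]].
Insert 3: 3 bumps 4 from row 1; 4 bumps 6 from row 2; 6 starts row 3. P = [[3, 5], [4], [6]], Q = [[1, 3], [2], [4]].
Insert 2: 2 bumps 3 from row 1; 3 bumps 4 from row 2; 4 bumps 6 from row 3; 6 starts row 4. P = [[2, 5], [3], [4], [6]], Q = [[1, 3], [2], [4], [5]].
Insert 1: 1 bumps 2 from row 1; 2 bumps 3 from row 2; 3 bumps 4 from row 3; 4 bumps 6 from row 4; 6 starts row 5. P = [[1, 5], [2], [3], [4], [6]], Q = [[1, 3], [2], [4], [5], [6]].

So P = [[1, 5], [2], [3], [4], [6]], Q = [[1, 3], [2], [4], [5], [6]].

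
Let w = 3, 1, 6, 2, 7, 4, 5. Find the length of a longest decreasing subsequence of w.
2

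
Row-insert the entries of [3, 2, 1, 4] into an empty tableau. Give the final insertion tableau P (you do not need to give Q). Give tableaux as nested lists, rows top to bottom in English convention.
P = [[1, 4], [2], [3]]

Insert 3: appended to row 1. P = [[3]].
Insert 2: 2 bumps 3 from row 1; 3 starts row 2. P = [[2], [3]].
Insert 1: 1 bumps 2 from row 1; 2 bumps 3 from row 2; 3 starts row 3. P = [[1], [2], [3]].
Insert 4: appended to row 1. P = [[1, 4], [2], [3]].

So P = [[1, 4], [2], [3]].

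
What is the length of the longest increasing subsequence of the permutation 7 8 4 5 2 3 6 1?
3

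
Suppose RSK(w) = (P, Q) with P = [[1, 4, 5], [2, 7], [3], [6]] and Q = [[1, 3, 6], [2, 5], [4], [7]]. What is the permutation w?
6 3 7 2 4 5 1

Reverse the RSK construction: for i from n down to 1, find the cell of Q containing i, remove the entry at that cell from P, and reverse-bump it up through P; the value ejected from row 1 is w(i).

Step i=7: Q has 7 at row 4, column 1; remove 6 from row 4 of P and reverse-bump: 6 enters row 3 and ejects 3; 3 enters row 2 and ejects 2; 2 enters row 1 and ejects 1. So w(7) = 1. P is now [[2, 4, 5], [3, 7], [6]].
Step i=6: Q has 6 at row 1, column 3; remove that cell from P, ejecting 5. So w(6) = 5. P is now [[2, 4], [3, 7], [6]].
Step i=5: Q has 5 at row 2, column 2; remove 7 from row 2 of P and reverse-bump: 7 enters row 1 and ejects 4. So w(5) = 4. P is now [[2, 7], [3], [6]].
Step i=4: Q has 4 at row 3, column 1; remove 6 from row 3 of P and reverse-bump: 6 enters row 2 and ejects 3; 3 enters row 1 and ejects 2. So w(4) = 2. P is now [[3, 7], [6]].
Step i=3: Q has 3 at row 1, column 2; remove that cell from P, ejecting 7. So w(3) = 7. P is now [[3], [6]].
Step i=2: Q has 2 at row 2, column 1; remove 6 from row 2 of P and reverse-bump: 6 enters row 1 and ejects 3. So w(2) = 3. P is now [[6]].
Step i=1: Q has 1 at row 1, column 1; remove that cell from P, ejecting 6. So w(1) = 6. P is now [].

So w = 6 3 7 2 4 5 1.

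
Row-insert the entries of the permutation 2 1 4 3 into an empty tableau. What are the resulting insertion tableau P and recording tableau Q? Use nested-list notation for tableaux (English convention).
Insert each entry of the permutation into P by Schensted row insertion, recording in Q the position of each new cell.

After inserting 2: P = [[2]].
After inserting 1: P = [[1], [2]].
After inserting 4: P = [[1, 4], [2]].
After inserting 3: P = [[1, 3], [2, 4]].

So P = [[1, 3], [2, 4]], Q = [[1, 3], [2, 4]].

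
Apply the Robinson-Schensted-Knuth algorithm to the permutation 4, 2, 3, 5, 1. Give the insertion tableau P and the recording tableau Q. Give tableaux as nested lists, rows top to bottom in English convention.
Insert each entry of the permutation into P by Schensted row insertion, recording in Q the position of each new cell.

Insert 4: appended to row 1. P = [[4]].
Insert 2: 2 bumps 4 from row 1; 4 starts row 2. P = [[2], [4]].
Insert 3: appended to row 1. P = [[2, 3], [4]].
Insert 5: appended to row 1. P = [[2, 3, 5], [4]].
Insert 1: 1 bumps 2 from row 1; 2 bumps 4 from row 2; 4 starts row 3. P = [[1, 3, 5], [2], [4]].

So P = [[1, 3, 5], [2], [4]], Q = [[1, 3, 4], [2], [5]].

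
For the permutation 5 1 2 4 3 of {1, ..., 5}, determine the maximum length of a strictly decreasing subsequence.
3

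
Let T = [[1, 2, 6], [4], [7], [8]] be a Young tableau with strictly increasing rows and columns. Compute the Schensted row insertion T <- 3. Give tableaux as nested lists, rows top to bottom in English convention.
In row 1, 3 replaces 6 (the leftmost entry greater than 3); 6 is bumped to row 2. 6 is appended to row 2. The new tableau is [[1, 2, 3], [4, 6], [7], [8]].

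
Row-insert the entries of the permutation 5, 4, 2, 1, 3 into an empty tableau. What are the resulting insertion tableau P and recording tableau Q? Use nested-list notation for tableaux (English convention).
P = [[1, 3], [2], [4], [5]], Q = [[1, 5], [2], [3], [4]]

Insert each entry of the permutation into P by Schensted row insertion, recording in Q the position of each new cell.

Insert 5: appended to row 1. P = [[5]].
Insert 4: 4 bumps 5 from row 1; 5 starts row 2. P = [[4], [5]].
Insert 2: 2 bumps 4 from row 1; 4 bumps 5 from row 2; 5 starts row 3. P = [[2], [4], [5]].
Insert 1: 1 bumps 2 from row 1; 2 bumps 4 from row 2; 4 bumps 5 from row 3; 5 starts row 4. P = [[1], [2], [4], [5]].
Insert 3: appended to row 1. P = [[1, 3], [2], [4], [5]].

So P = [[1, 3], [2], [4], [5]], Q = [[1, 5], [2], [3], [4]].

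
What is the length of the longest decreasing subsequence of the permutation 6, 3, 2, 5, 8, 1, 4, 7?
4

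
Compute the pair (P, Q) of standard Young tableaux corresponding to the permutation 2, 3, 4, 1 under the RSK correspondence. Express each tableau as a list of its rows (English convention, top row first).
P = [[1, 3, 4], [2]], Q = [[1, 2, 3], [4]]

Insert each entry of the permutation into P by Schensted row insertion, recording in Q the position of each new cell.

Insert 2: appended to row 1. P = [[2]].
Insert 3: appended to row 1. P = [[2, 3]].
Insert 4: appended to row 1. P = [[2, 3, 4]].
Insert 1: 1 bumps 2 from row 1; 2 starts row 2. P = [[1, 3, 4], [2]].

So P = [[1, 3, 4], [2]], Q = [[1, 2, 3], [4]].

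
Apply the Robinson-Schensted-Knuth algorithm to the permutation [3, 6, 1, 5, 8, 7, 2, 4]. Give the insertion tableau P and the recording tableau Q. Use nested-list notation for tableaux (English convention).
P = [[1, 2, 4], [3, 5, 7], [6, 8]], Q = [[1, 2, 5], [3, 4, 6], [7, 8]]

Insert each entry of the permutation into P by Schensted row insertion, recording in Q the position of each new cell.

Insert 3: appended to row 1. P = [[3]].
Insert 6: appended to row 1. P = [[3, 6]].
Insert 1: 1 bumps 3 from row 1; 3 starts row 2. P = [[1, 6], [3]].
Insert 5: 5 bumps 6 from row 1; 6 appends to row 2. P = [[1, 5], [3, 6]].
Insert 8: appended to row 1. P = [[1, 5, 8], [3, 6]].
Insert 7: 7 bumps 8 from row 1; 8 appends to row 2. P = [[1, 5, 7], [3, 6, 8]].
Insert 2: 2 bumps 5 from row 1; 5 bumps 6 from row 2; 6 starts row 3. P = [[1, 2, 7], [3, 5, 8], [6]].
Insert 4: 4 bumps 7 from row 1; 7 bumps 8 from row 2; 8 appends to row 3. P = [[1, 2, 4], [3, 5, 7], [6, 8]].

So P = [[1, 2, 4], [3, 5, 7], [6, 8]], Q = [[1, 2, 5], [3, 4, 6], [7, 8]].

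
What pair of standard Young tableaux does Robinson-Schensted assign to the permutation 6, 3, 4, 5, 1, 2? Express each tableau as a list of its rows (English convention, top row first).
Insert each entry of the permutation into P by Schensted row insertion, recording in Q the position of each new cell.

Insert 6: appended to row 1. P = [[6]].
Insert 3: 3 bumps 6 from row 1; 6 starts row 2. P = [[3], [6]].
Insert 4: appended to row 1. P = [[3, 4], [6]].
Insert 5: appended to row 1. P = [[3, 4, 5], [6]].
Insert 1: 1 bumps 3 from row 1; 3 bumps 6 from row 2; 6 starts row 3. P = [[1, 4, 5], [3], [6]].
Insert 2: 2 bumps 4 from row 1; 4 appends to row 2. P = [[1, 2, 5], [3, 4], [6]].

So P = [[1, 2, 5], [3, 4], [6]], Q = [[1, 3, 4], [2, 6], [5]].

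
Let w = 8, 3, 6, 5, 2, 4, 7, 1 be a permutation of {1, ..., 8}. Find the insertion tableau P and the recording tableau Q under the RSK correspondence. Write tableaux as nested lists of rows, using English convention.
Insert each entry of the permutation into P by Schensted row insertion, recording in Q the position of each new cell.

Insert 8: appended to row 1. P = [[8]], Q = [[1]].
Insert 3: 3 bumps 8 from row 1; 8 starts row 2. P = [[3], [8]], Q = [[1], [2]].
Insert 6: appended to row 1. P = [[3, 6], [8]], Q = [[1, 3], [2]].
Insert 5: 5 bumps 6 from row 1; 6 bumps 8 from row 2; 8 starts row 3. P = [[3, 5], [6], [8]], Q = [[1, 3], [2], [4]].
Insert 2: 2 bumps 3 from row 1; 3 bumps 6 from row 2; 6 bumps 8 from row 3; 8 starts row 4. P = [[2, 5], [3], [6], [8]], Q = [[1, 3], [2], [4], [5]].
Insert 4: 4 bumps 5 from row 1; 5 appends to row 2. P = [[2, 4], [3, 5], [6], [8]], Q = [[1, 3], [2, 6], [4], [5]].
Insert 7: appended to row 1. P = [[2, 4, 7], [3, 5], [6], [8]], Q = [[1, 3, 7], [2, 6], [4], [5]].
Insert 1: 1 bumps 2 from row 1; 2 bumps 3 from row 2; 3 bumps 6 from row 3; 6 bumps 8 from row 4; 8 starts row 5. P = [[1, 4, 7], [2, 5], [3], [6], [8]], Q = [[1, 3, 7], [2, 6], [4], [5], [8]].

So P = [[1, 4, 7], [2, 5], [3], [6], [8]], Q = [[1, 3, 7], [2, 6], [4], [5], [8]].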